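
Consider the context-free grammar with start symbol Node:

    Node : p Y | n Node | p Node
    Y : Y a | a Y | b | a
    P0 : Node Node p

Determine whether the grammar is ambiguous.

Witness: p a a

Derivation 1: Node ⇒ p Y ⇒ p Y a ⇒ p a a
Derivation 2: Node ⇒ p Y ⇒ p a Y ⇒ p a a

Two distinct leftmost derivations for the same string.

Ambiguous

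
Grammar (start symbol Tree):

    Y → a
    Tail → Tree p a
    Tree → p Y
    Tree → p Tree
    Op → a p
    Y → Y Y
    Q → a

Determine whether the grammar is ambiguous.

Ambiguous

Witness: p a a a

Derivation 1: Tree ⇒ p Y ⇒ p Y Y ⇒ p a Y ⇒ p a Y Y ⇒ p a a Y ⇒ p a a a
Derivation 2: Tree ⇒ p Y ⇒ p Y Y ⇒ p Y Y Y ⇒ p a Y Y ⇒ p a a Y ⇒ p a a a

Two distinct leftmost derivations for the same string.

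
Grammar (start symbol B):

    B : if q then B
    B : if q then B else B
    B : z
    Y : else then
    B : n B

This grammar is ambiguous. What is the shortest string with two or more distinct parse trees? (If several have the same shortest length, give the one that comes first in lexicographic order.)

if q then if q then z else z

length 1: no string has ≥2 trees
length 2: no string has ≥2 trees
length 3: no string has ≥2 trees
length 4: no string has ≥2 trees
length 5: no string has ≥2 trees
length 6: no string has ≥2 trees
length 7: no string has ≥2 trees
length 8: no string has ≥2 trees
length 9: if q then if q then z else z has 2 parse trees

Two derivations of if q then if q then z else z:
  B ⇒ if q then B ⇒ if q then if q then B else B ⇒ if q then if q then z else B ⇒ if q then if q then z else z
  B ⇒ if q then B else B ⇒ if q then if q then B else B ⇒ if q then if q then z else B ⇒ if q then if q then z else z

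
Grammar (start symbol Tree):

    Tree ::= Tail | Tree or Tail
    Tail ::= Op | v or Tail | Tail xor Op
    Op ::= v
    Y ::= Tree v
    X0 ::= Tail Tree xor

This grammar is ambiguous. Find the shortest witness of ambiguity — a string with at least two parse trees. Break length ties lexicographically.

v or v

length 1: no string has ≥2 trees
length 3: v or v has 2 parse trees

Two derivations of v or v:
  Tree ⇒ Tail ⇒ v or Tail ⇒ v or Op ⇒ v or v
  Tree ⇒ Tree or Tail ⇒ Tail or Tail ⇒ Op or Tail ⇒ v or Tail ⇒ v or Op ⇒ v or v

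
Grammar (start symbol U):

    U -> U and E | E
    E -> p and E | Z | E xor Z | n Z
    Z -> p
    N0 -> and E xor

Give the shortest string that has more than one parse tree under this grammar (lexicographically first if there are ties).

p and p

length 1: no string has ≥2 trees
length 2: no string has ≥2 trees
length 3: p and p has 2 parse trees

Two derivations of p and p:
  U ⇒ U and E ⇒ E and E ⇒ Z and E ⇒ p and E ⇒ p and Z ⇒ p and p
  U ⇒ E ⇒ p and E ⇒ p and Z ⇒ p and p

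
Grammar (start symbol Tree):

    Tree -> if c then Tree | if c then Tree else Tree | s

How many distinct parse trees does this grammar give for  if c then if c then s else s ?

Parse trees for if c then if c then s else s:
  [Tree if c then [Tree if c then [Tree s] else [Tree s]]]
  [Tree if c then [Tree if c then [Tree s]] else [Tree s]]

2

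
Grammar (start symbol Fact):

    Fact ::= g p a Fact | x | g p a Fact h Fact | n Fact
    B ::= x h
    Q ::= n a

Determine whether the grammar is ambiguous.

Witness: g p a g p a x h x

Derivation 1: Fact ⇒ g p a Fact ⇒ g p a g p a Fact h Fact ⇒ g p a g p a x h Fact ⇒ g p a g p a x h x
Derivation 2: Fact ⇒ g p a Fact h Fact ⇒ g p a g p a Fact h Fact ⇒ g p a g p a x h Fact ⇒ g p a g p a x h x

Two distinct leftmost derivations for the same string.

Ambiguous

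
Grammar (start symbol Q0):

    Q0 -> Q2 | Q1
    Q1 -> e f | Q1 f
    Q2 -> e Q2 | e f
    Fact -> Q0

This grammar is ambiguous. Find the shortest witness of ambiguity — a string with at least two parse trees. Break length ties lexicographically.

length 2: e f has 2 parse trees

Two derivations of e f:
  Q0 ⇒ Q2 ⇒ e f
  Q0 ⇒ Q1 ⇒ e f

e f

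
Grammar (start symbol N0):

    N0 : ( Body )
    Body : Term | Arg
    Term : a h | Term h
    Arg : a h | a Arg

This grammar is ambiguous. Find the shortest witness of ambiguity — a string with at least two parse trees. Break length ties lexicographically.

length 4: ( a h ) has 2 parse trees

Two derivations of ( a h ):
  N0 ⇒ ( Body ) ⇒ ( Term ) ⇒ ( a h )
  N0 ⇒ ( Body ) ⇒ ( Arg ) ⇒ ( a h )

( a h )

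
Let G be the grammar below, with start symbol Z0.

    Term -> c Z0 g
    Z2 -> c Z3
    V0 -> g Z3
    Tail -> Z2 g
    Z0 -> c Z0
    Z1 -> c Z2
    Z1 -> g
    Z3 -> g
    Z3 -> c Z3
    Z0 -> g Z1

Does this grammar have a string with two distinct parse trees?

(Term, Tail, V0 are unreachable from Z0, so their rules don't affect L(Z0).) Each reachable nonterminal has at most one production per leading terminal, and all productions are right-linear; the derivation is determined token-by-token.

Unambiguous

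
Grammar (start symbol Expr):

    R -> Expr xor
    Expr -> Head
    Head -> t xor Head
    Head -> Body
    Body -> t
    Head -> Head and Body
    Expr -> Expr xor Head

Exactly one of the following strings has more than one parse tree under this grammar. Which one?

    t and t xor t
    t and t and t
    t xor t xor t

t and t xor t: 1 tree
t and t and t: 1 tree
t xor t xor t: 4 trees

t xor t xor t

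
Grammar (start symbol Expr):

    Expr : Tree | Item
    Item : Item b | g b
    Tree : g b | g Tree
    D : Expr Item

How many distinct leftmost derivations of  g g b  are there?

1

Parse trees for g g b:
  [Expr [Tree g [Tree g b]]]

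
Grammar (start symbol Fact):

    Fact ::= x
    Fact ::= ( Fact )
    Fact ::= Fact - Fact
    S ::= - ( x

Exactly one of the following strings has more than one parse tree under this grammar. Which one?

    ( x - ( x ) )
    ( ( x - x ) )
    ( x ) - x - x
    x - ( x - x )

( x ) - x - x

( x - ( x ) ): 1 tree
( ( x - x ) ): 1 tree
( x ) - x - x: 2 trees
x - ( x - x ): 1 tree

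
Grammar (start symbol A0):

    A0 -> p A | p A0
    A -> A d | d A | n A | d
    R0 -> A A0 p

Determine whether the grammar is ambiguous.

Ambiguous

Witness: p d d

Derivation 1: A0 ⇒ p A ⇒ p A d ⇒ p d d
Derivation 2: A0 ⇒ p A ⇒ p d A ⇒ p d d

Two distinct leftmost derivations for the same string.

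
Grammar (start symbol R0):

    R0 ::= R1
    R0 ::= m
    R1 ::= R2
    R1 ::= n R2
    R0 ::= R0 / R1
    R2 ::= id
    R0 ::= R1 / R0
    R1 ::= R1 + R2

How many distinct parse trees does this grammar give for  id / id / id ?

Parse trees for id / id / id:
  [R0 [R0 [R0 [R1 [R2 id]]] / [R1 [R2 id]]] / [R1 [R2 id]]]
  [R0 [R0 [R1 [R2 id]] / [R0 [R1 [R2 id]]]] / [R1 [R2 id]]]
  [R0 [R1 [R2 id]] / [R0 [R0 [R1 [R2 id]]] / [R1 [R2 id]]]]
  [R0 [R1 [R2 id]] / [R0 [R1 [R2 id]] / [R0 [R1 [R2 id]]]]]

4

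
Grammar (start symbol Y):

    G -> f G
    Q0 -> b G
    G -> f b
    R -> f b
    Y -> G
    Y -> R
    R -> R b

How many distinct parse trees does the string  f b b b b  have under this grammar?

1

Parse trees for f b b b b:
  [Y [R [R [R [R f b] b] b] b]]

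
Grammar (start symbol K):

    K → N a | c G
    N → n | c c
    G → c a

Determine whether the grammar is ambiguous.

Witness: c c a

Derivation 1: K ⇒ N a ⇒ c c a
Derivation 2: K ⇒ c G ⇒ c c a

Two distinct leftmost derivations for the same string.

Ambiguous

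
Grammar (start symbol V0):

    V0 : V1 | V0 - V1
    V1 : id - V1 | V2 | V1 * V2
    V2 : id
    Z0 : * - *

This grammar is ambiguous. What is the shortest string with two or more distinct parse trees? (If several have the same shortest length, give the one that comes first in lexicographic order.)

length 1: no string has ≥2 trees
length 3: id - id has 2 parse trees

Two derivations of id - id:
  V0 ⇒ V1 ⇒ id - V1 ⇒ id - V2 ⇒ id - id
  V0 ⇒ V0 - V1 ⇒ V1 - V1 ⇒ V2 - V1 ⇒ id - V1 ⇒ id - V2 ⇒ id - id

id - id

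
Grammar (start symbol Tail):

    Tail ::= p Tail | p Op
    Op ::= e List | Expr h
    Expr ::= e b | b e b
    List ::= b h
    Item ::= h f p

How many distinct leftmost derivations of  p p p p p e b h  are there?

2

Parse trees for p p p p p e b h:
  [Tail p [Tail p [Tail p [Tail p [Tail p [Op e [List b h]]]]]]]
  [Tail p [Tail p [Tail p [Tail p [Tail p [Op [Expr e b] h]]]]]]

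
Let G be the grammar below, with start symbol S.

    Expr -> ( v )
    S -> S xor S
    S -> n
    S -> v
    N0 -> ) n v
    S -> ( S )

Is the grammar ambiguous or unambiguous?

Ambiguous

Witness: n xor n xor n

Derivation 1: S ⇒ S xor S ⇒ S xor S xor S ⇒ n xor S xor S ⇒ n xor n xor S ⇒ n xor n xor n
Derivation 2: S ⇒ S xor S ⇒ n xor S ⇒ n xor S xor S ⇒ n xor n xor S ⇒ n xor n xor n

Two distinct leftmost derivations for the same string.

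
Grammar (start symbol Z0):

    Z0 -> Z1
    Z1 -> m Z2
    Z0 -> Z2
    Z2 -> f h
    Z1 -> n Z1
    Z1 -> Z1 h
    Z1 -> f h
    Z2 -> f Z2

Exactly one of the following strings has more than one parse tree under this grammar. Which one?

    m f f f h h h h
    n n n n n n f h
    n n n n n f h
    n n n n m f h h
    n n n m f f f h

m f f f h h h h: 1 tree
n n n n n n f h: 1 tree
n n n n n f h: 1 tree
n n n n m f h h: 5 trees
n n n m f f f h: 1 tree

n n n n m f h h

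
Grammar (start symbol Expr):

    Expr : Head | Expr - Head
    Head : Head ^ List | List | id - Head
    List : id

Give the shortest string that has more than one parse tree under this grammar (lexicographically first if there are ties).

id - id

length 1: no string has ≥2 trees
length 3: id - id has 2 parse trees

Two derivations of id - id:
  Expr ⇒ Head ⇒ id - Head ⇒ id - List ⇒ id - id
  Expr ⇒ Expr - Head ⇒ Head - Head ⇒ List - Head ⇒ id - Head ⇒ id - List ⇒ id - id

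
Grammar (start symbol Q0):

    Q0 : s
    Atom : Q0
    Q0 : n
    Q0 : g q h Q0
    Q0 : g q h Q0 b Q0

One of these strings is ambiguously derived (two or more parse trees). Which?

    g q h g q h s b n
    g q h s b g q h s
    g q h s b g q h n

g q h g q h s b n: 2 trees
g q h s b g q h s: 1 tree
g q h s b g q h n: 1 tree

g q h g q h s b n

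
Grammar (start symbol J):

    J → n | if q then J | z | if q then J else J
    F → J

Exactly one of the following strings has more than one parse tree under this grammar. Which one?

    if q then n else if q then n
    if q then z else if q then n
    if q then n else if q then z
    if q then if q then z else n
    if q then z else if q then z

if q then n else if q then n: 1 tree
if q then z else if q then n: 1 tree
if q then n else if q then z: 1 tree
if q then if q then z else n: 2 trees
if q then z else if q then z: 1 tree

if q then if q then z else n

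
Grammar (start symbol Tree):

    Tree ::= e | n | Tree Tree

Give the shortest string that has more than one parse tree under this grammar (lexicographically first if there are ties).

length 1: no string has ≥2 trees
length 2: no string has ≥2 trees
length 3: e e e has 2 parse trees

Two derivations of e e e:
  Tree ⇒ Tree Tree ⇒ e Tree ⇒ e Tree Tree ⇒ e e Tree ⇒ e e e
  Tree ⇒ Tree Tree ⇒ Tree Tree Tree ⇒ e Tree Tree ⇒ e e Tree ⇒ e e e

e e e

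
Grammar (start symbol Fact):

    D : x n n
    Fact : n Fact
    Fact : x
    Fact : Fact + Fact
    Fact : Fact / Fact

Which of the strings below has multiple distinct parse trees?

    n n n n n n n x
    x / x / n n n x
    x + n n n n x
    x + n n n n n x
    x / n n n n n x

x / x / n n n x

n n n n n n n x: 1 tree
x / x / n n n x: 2 trees
x + n n n n x: 1 tree
x + n n n n n x: 1 tree
x / n n n n n x: 1 tree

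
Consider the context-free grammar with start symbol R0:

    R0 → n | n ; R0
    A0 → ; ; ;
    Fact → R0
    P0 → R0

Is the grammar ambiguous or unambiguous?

Only R0 is reachable from R0; ignoring the rest: The reachable grammar is A → atom sep A | atom. Each atom is followed by either the separator (recurse) or end-of-string (stop) — no choice point.

Unambiguous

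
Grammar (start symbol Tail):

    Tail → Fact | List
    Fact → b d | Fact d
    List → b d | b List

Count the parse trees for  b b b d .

1

Parse trees for b b b d:
  [Tail [List b [List b [List b d]]]]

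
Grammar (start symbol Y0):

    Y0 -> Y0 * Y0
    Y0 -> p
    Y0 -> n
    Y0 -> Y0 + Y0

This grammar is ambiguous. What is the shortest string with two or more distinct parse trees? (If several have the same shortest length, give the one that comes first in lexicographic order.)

n * n * n

length 1: no string has ≥2 trees
length 3: no string has ≥2 trees
length 5: n * n * n has 2 parse trees

Two derivations of n * n * n:
  Y0 ⇒ Y0 * Y0 ⇒ Y0 * Y0 * Y0 ⇒ n * Y0 * Y0 ⇒ n * n * Y0 ⇒ n * n * n
  Y0 ⇒ Y0 * Y0 ⇒ n * Y0 ⇒ n * Y0 * Y0 ⇒ n * n * Y0 ⇒ n * n * n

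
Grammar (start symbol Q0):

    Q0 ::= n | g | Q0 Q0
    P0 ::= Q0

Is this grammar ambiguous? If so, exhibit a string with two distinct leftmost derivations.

Ambiguous

Witness: g g g

Derivation 1: Q0 ⇒ Q0 Q0 ⇒ g Q0 ⇒ g Q0 Q0 ⇒ g g Q0 ⇒ g g g
Derivation 2: Q0 ⇒ Q0 Q0 ⇒ Q0 Q0 Q0 ⇒ g Q0 Q0 ⇒ g g Q0 ⇒ g g g

Two distinct leftmost derivations for the same string.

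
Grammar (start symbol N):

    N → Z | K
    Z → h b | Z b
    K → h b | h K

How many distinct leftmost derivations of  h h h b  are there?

1

Parse trees for h h h b:
  [N [K h [K h [K h b]]]]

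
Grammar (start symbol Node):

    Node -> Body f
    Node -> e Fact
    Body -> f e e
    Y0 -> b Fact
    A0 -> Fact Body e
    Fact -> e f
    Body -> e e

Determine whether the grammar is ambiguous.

Witness: e e f

Derivation 1: Node ⇒ Body f ⇒ e e f
Derivation 2: Node ⇒ e Fact ⇒ e e f

Two distinct leftmost derivations for the same string.

Ambiguous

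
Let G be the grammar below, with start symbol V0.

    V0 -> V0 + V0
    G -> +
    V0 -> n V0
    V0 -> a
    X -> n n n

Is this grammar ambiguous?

Ambiguous

Witness: n a + a

Derivation 1: V0 ⇒ V0 + V0 ⇒ n V0 + V0 ⇒ n a + V0 ⇒ n a + a
Derivation 2: V0 ⇒ n V0 ⇒ n V0 + V0 ⇒ n a + V0 ⇒ n a + a

Two distinct leftmost derivations for the same string.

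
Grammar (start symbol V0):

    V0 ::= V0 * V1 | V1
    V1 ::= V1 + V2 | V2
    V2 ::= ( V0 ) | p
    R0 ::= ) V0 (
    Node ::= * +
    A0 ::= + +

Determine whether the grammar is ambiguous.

Only V0, V1, V2 are reachable from V0; ignoring the rest: V0 → V0 * V1 | V1  ;  V1 → V1 + V2 | V2  — a left-associative chain with V2 at the bottom. Each string factors uniquely by precedence.

Unambiguous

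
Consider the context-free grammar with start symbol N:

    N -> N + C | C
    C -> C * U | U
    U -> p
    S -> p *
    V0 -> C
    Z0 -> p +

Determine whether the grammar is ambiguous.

(S, V0, Z0 are unreachable from N, so their rules don't affect L(N).) N → N + C | C  ;  C → C * U | U  — a left-associative chain with U at the bottom. Each string factors uniquely by precedence.

Unambiguous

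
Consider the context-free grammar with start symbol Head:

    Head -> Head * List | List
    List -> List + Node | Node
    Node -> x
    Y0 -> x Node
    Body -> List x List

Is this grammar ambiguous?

Unambiguous

(Y0, Body are unreachable from Head, so their rules don't affect L(Head).) The grammar is stratified — Head handles '*' (left-recursive), List handles '+', Node atoms. Each operator has a fixed associativity and precedence level, so every string has one parse.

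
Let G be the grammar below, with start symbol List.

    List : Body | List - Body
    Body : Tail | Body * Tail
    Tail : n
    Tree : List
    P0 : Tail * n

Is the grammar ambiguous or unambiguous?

Unambiguous

Only List, Body, Tail are reachable from List; ignoring the rest: List → List - Body | Body  ;  Body → Body * Tail | Tail  — a left-associative chain with Tail at the bottom. Each string factors uniquely by precedence.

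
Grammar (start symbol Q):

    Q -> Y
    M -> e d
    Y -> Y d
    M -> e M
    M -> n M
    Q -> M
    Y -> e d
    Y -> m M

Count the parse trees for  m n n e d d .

Parse trees for m n n e d d:
  [Q [Y [Y m [M n [M n [M e d]]]] d]]

1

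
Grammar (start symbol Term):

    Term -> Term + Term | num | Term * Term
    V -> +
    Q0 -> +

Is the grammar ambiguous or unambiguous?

Ambiguous

Witness: num * num * num

Derivation 1: Term ⇒ Term * Term ⇒ num * Term ⇒ num * Term * Term ⇒ num * num * Term ⇒ num * num * num
Derivation 2: Term ⇒ Term * Term ⇒ Term * Term * Term ⇒ num * Term * Term ⇒ num * num * Term ⇒ num * num * num

Two distinct leftmost derivations for the same string.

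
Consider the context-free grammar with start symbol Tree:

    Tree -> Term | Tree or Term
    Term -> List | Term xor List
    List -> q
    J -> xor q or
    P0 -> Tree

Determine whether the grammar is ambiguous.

Unambiguous

(J, P0 are unreachable from Tree, so their rules don't affect L(Tree).) The grammar is stratified — Tree handles 'or' (left-recursive), Term handles 'xor', List atoms. Each operator has a fixed associativity and precedence level, so every string has one parse.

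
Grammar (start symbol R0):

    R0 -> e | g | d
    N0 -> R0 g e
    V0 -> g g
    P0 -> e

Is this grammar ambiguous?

(N0, V0, P0 are unreachable from R0, so their rules don't affect L(R0).) Restricted to the reachable nonterminals, every rule has the form A → t or A → t B, and no two rules for the same A share a first terminal. The grammar encodes a DFA — one run per string.

Unambiguous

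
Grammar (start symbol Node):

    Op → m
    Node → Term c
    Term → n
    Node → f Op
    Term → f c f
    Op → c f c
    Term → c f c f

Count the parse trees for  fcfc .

Parse trees for fcfc:
  [Node [Term f c f] c]
  [Node f [Op c f c]]

2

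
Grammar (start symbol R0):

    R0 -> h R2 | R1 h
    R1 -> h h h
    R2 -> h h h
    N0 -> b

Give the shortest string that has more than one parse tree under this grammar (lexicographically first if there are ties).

length 4: h h h h has 2 parse trees

Two derivations of h h h h:
  R0 ⇒ h R2 ⇒ h h h h
  R0 ⇒ R1 h ⇒ h h h h

h h h h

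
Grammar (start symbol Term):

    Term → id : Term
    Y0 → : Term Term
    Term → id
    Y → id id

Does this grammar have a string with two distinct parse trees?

Unambiguous

(Y, Y0 are unreachable from Term, so their rules don't affect L(Term).) Right-recursive list with a separator: after each atom, whether the separator follows determines the rule. One parse per string.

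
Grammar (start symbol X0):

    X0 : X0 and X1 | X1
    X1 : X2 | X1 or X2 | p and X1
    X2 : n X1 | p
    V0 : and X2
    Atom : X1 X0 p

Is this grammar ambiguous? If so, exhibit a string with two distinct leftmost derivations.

Witness: p and p

Derivation 1: X0 ⇒ X0 and X1 ⇒ X1 and X1 ⇒ X2 and X1 ⇒ p and X1 ⇒ p and X2 ⇒ p and p
Derivation 2: X0 ⇒ X1 ⇒ p and X1 ⇒ p and X2 ⇒ p and p

Two distinct leftmost derivations for the same string.

Ambiguous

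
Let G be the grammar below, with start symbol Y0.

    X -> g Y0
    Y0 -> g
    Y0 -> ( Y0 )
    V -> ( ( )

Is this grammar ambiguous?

(V, X are unreachable from Y0, so their rules don't affect L(Y0).) L(Y0) is { openⁿ atom closeⁿ : n ≥ 0 }. The bracket depth fixes n, and the derivation is forced at every step.

Unambiguous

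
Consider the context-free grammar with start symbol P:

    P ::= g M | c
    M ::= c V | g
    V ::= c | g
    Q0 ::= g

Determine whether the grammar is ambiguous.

Unambiguous

(Q0 is unreachable from P, so its rules don't affect L(P).) Restricted to the reachable nonterminals, every rule has the form A → t or A → t B, and no two rules for the same A share a first terminal. The grammar encodes a DFA — one run per string.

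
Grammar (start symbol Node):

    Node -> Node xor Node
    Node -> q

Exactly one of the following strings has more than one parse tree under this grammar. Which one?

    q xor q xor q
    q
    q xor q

q xor q xor q

q xor q xor q: 2 trees
q: 1 tree
q xor q: 1 tree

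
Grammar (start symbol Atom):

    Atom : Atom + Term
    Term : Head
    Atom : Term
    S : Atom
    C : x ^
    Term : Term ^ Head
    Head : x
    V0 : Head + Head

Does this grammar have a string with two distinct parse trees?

Unambiguous

(V0, C, S are unreachable from Atom, so their rules don't affect L(Atom).) This is a standard precedence ladder (Atom over Term over Head), with each level left-recursive on its own operator ('+' at Atom, '^' at Term). That structure is LR(1), hence unambiguous.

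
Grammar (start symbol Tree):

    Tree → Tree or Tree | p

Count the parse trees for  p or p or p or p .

5

Parse trees for p or p or p or p:
  [Tree [Tree p] or [Tree [Tree p] or [Tree [Tree p] or [Tree p]]]]
  [Tree [Tree p] or [Tree [Tree [Tree p] or [Tree p]] or [Tree p]]]
  [Tree [Tree [Tree p] or [Tree p]] or [Tree [Tree p] or [Tree p]]]
  [Tree [Tree [Tree p] or [Tree [Tree p] or [Tree p]]] or [Tree p]]
  [Tree [Tree [Tree [Tree p] or [Tree p]] or [Tree p]] or [Tree p]]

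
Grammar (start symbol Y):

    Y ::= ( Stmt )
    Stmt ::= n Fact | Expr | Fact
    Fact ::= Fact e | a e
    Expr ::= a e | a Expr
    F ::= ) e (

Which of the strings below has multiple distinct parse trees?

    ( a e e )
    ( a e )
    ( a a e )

( a e e ): 1 tree
( a e ): 2 trees
( a a e ): 1 tree

( a e )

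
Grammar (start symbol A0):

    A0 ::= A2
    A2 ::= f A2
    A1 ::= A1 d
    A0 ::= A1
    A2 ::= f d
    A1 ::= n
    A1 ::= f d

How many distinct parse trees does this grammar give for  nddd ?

Parse trees for nddd:
  [A0 [A1 [A1 [A1 [A1 n] d] d] d]]

1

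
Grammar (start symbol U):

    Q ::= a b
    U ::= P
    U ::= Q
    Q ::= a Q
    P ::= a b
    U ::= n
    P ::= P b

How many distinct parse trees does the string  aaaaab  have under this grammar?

1

Parse trees for aaaaab:
  [U [Q a [Q a [Q a [Q a [Q a b]]]]]]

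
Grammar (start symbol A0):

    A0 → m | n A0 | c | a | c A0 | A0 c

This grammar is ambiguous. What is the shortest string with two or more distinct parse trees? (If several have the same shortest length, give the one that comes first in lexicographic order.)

length 1: no string has ≥2 trees
length 2: c c has 2 parse trees

Two derivations of c c:
  A0 ⇒ c A0 ⇒ c c
  A0 ⇒ A0 c ⇒ c c

c c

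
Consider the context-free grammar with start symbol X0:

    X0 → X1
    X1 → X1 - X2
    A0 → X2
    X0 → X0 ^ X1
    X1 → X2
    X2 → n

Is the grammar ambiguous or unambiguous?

Only X0, X1, X2 are reachable from X0; ignoring the rest: This is a standard precedence ladder (X0 over X1 over X2), with each level left-recursive on its own operator ('^' at X0, '-' at X1). That structure is LR(1), hence unambiguous.

Unambiguous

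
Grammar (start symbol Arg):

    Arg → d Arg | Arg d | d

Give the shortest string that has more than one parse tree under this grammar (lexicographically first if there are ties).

length 1: no string has ≥2 trees
length 2: d d has 2 parse trees

Two derivations of d d:
  Arg ⇒ d Arg ⇒ d d
  Arg ⇒ Arg d ⇒ d d

d d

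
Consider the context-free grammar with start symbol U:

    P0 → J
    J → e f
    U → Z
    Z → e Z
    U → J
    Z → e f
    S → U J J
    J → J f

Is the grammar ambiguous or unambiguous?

Ambiguous

Witness: e f

Derivation 1: U ⇒ Z ⇒ e f
Derivation 2: U ⇒ J ⇒ e f

Two distinct leftmost derivations for the same string.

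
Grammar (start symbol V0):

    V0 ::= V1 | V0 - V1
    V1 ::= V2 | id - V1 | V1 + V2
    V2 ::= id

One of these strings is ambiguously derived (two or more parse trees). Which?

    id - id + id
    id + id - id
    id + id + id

id - id + id

id - id + id: 3 trees
id + id - id: 1 tree
id + id + id: 1 tree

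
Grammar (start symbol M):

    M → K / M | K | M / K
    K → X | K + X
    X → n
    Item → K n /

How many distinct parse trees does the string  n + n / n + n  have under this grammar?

2

Parse trees for n + n / n + n:
  [M [K [K [X n]] + [X n]] / [M [K [K [X n]] + [X n]]]]
  [M [M [K [K [X n]] + [X n]]] / [K [K [X n]] + [X n]]]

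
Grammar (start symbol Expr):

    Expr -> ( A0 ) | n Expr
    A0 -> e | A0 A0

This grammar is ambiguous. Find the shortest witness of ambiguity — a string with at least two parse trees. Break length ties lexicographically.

( e e e )

length 3: no string has ≥2 trees
length 4: no string has ≥2 trees
length 5: ( e e e ) has 2 parse trees

Two derivations of ( e e e ):
  Expr ⇒ ( A0 ) ⇒ ( A0 A0 ) ⇒ ( e A0 ) ⇒ ( e A0 A0 ) ⇒ ( e e A0 ) ⇒ ( e e e )
  Expr ⇒ ( A0 ) ⇒ ( A0 A0 ) ⇒ ( A0 A0 A0 ) ⇒ ( e A0 A0 ) ⇒ ( e e A0 ) ⇒ ( e e e )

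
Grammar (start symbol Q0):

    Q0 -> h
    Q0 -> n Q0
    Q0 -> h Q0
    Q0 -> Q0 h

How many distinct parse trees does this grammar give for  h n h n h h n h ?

Parse trees for h n h n h h n h:
  [Q0 h [Q0 n [Q0 h [Q0 n [Q0 h [Q0 h [Q0 n [Q0 h]]]]]]]]

1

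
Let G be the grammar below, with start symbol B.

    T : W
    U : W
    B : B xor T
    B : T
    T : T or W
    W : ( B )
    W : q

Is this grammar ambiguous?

Unambiguous

Only B, T, W are reachable from B; ignoring the rest: B → B xor T | T  ;  T → T or W | W  — a left-associative chain with W at the bottom. Each string factors uniquely by precedence.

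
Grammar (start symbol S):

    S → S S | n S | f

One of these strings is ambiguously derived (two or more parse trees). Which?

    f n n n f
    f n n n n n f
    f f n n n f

f n n n f: 1 tree
f n n n n n f: 1 tree
f f n n n f: 2 trees

f f n n n f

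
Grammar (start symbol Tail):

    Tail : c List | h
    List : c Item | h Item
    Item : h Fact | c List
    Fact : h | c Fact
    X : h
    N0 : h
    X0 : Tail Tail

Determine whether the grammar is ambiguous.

Only Tail, List, Item, Fact are reachable from Tail; ignoring the rest: Restricted to the reachable nonterminals, every rule has the form A → t or A → t B, and no two rules for the same A share a first terminal. The grammar encodes a DFA — one run per string.

Unambiguous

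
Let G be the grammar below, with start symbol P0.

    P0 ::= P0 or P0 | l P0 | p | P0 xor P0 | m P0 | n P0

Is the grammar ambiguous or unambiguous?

Witness: l p or p

Derivation 1: P0 ⇒ P0 or P0 ⇒ l P0 or P0 ⇒ l p or P0 ⇒ l p or p
Derivation 2: P0 ⇒ l P0 ⇒ l P0 or P0 ⇒ l p or P0 ⇒ l p or p

Two distinct leftmost derivations for the same string.

Ambiguous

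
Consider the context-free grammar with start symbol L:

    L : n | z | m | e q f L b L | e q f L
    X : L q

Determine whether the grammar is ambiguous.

Ambiguous

Witness: e q f e q f m b m

Derivation 1: L ⇒ e q f L b L ⇒ e q f e q f L b L ⇒ e q f e q f m b L ⇒ e q f e q f m b m
Derivation 2: L ⇒ e q f L ⇒ e q f e q f L b L ⇒ e q f e q f m b L ⇒ e q f e q f m b m

Two distinct leftmost derivations for the same string.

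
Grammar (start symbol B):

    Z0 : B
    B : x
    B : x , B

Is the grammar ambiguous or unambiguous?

Only B is reachable from B; ignoring the rest: Right-recursive list with a separator: after each atom, whether the separator follows determines the rule. One parse per string.

Unambiguous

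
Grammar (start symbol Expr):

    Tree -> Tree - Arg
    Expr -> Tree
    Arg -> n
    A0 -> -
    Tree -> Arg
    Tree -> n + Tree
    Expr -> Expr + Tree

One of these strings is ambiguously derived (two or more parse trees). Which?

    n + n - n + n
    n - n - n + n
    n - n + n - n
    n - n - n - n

n + n - n + n: 3 trees
n - n - n + n: 1 tree
n - n + n - n: 1 tree
n - n - n - n: 1 tree

n + n - n + n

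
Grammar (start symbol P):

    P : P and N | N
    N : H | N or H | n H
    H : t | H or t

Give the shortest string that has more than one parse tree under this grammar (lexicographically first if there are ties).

length 1: no string has ≥2 trees
length 2: no string has ≥2 trees
length 3: t or t has 2 parse trees

Two derivations of t or t:
  P ⇒ N ⇒ H ⇒ H or t ⇒ t or t
  P ⇒ N ⇒ N or H ⇒ H or H ⇒ t or H ⇒ t or t

t or t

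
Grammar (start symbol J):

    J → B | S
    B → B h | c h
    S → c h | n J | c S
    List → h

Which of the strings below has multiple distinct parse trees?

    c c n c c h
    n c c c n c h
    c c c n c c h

n c c c n c h

c c n c c h: 1 tree
n c c c n c h: 2 trees
c c c n c c h: 1 tree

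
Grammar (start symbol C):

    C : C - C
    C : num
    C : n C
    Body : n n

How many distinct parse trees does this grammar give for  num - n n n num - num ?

Parse trees for num - n n n num - num:
  [C [C num] - [C [C n [C n [C n [C num]]]] - [C num]]]
  [C [C num] - [C n [C [C n [C n [C num]]] - [C num]]]]
  [C [C num] - [C n [C n [C [C n [C num]] - [C num]]]]]
  [C [C num] - [C n [C n [C n [C [C num] - [C num]]]]]]
  [C [C [C num] - [C n [C n [C n [C num]]]]] - [C num]]

5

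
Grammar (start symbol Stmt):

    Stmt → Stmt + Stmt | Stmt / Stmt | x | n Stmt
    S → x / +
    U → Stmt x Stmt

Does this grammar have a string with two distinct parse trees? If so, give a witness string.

Witness: n x + x

Derivation 1: Stmt ⇒ Stmt + Stmt ⇒ n Stmt + Stmt ⇒ n x + Stmt ⇒ n x + x
Derivation 2: Stmt ⇒ n Stmt ⇒ n Stmt + Stmt ⇒ n x + Stmt ⇒ n x + x

Two distinct leftmost derivations for the same string.

Ambiguous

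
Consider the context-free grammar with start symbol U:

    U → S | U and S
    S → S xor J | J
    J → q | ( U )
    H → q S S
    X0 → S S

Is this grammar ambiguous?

(H, X0 are unreachable from U, so their rules don't affect L(U).) The grammar is stratified — U handles 'and' (left-recursive), S handles 'xor', J atoms. Each operator has a fixed associativity and precedence level, so every string has one parse.

Unambiguous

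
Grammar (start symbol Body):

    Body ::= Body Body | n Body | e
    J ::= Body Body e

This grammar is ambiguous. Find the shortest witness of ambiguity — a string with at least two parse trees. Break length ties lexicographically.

e e e

length 1: no string has ≥2 trees
length 2: no string has ≥2 trees
length 3: e e e has 2 parse trees

Two derivations of e e e:
  Body ⇒ Body Body ⇒ Body Body Body ⇒ e Body Body ⇒ e e Body ⇒ e e e
  Body ⇒ Body Body ⇒ e Body ⇒ e Body Body ⇒ e e Body ⇒ e e e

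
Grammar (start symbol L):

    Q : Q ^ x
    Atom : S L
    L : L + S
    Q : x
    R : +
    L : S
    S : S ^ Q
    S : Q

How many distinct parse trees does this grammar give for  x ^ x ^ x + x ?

4

Parse trees for x ^ x ^ x + x:
  [L [L [S [S [Q x]] ^ [Q [Q x] ^ x]]] + [S [Q x]]]
  [L [L [S [S [S [Q x]] ^ [Q x]] ^ [Q x]]] + [S [Q x]]]
  [L [L [S [S [Q [Q x] ^ x]] ^ [Q x]]] + [S [Q x]]]
  [L [L [S [Q [Q [Q x] ^ x] ^ x]]] + [S [Q x]]]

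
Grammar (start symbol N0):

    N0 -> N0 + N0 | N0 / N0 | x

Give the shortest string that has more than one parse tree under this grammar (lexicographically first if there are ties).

length 1: no string has ≥2 trees
length 3: no string has ≥2 trees
length 5: x + x + x has 2 parse trees

Two derivations of x + x + x:
  N0 ⇒ N0 + N0 ⇒ N0 + N0 + N0 ⇒ x + N0 + N0 ⇒ x + x + N0 ⇒ x + x + x
  N0 ⇒ N0 + N0 ⇒ x + N0 ⇒ x + N0 + N0 ⇒ x + x + N0 ⇒ x + x + x

x + x + x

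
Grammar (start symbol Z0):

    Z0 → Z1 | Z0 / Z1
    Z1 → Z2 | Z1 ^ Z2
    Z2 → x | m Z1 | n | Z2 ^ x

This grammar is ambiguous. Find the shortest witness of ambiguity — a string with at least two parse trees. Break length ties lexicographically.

n ^ x

length 1: no string has ≥2 trees
length 2: no string has ≥2 trees
length 3: n ^ x has 2 parse trees

Two derivations of n ^ x:
  Z0 ⇒ Z1 ⇒ Z2 ⇒ Z2 ^ x ⇒ n ^ x
  Z0 ⇒ Z1 ⇒ Z1 ^ Z2 ⇒ Z2 ^ Z2 ⇒ n ^ Z2 ⇒ n ^ x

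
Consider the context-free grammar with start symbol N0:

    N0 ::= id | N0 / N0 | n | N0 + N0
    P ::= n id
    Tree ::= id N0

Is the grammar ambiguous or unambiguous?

Ambiguous

Witness: id + id + id

Derivation 1: N0 ⇒ N0 + N0 ⇒ id + N0 ⇒ id + N0 + N0 ⇒ id + id + N0 ⇒ id + id + id
Derivation 2: N0 ⇒ N0 + N0 ⇒ N0 + N0 + N0 ⇒ id + N0 + N0 ⇒ id + id + N0 ⇒ id + id + id

Two distinct leftmost derivations for the same string.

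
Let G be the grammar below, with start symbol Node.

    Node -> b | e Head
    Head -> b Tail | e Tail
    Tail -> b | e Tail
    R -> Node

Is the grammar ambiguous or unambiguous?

Unambiguous

Only Node, Head, Tail are reachable from Node; ignoring the rest: Restricted to the reachable nonterminals, every rule has the form A → t or A → t B, and no two rules for the same A share a first terminal. The grammar encodes a DFA — one run per string.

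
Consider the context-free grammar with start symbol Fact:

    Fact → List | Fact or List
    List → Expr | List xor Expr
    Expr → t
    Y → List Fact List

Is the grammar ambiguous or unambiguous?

Unambiguous

(Y is unreachable from Fact, so its rules don't affect L(Fact).) The grammar is stratified — Fact handles 'or' (left-recursive), List handles 'xor', Expr atoms. Each operator has a fixed associativity and precedence level, so every string has one parse.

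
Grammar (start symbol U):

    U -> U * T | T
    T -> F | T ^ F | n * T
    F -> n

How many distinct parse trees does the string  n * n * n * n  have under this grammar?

8

Parse trees for n * n * n * n:
  [U [U [T [F n]]] * [T n * [T n * [T [F n]]]]]
  [U [U [U [T [F n]]] * [T [F n]]] * [T n * [T [F n]]]]
  [U [U [T n * [T [F n]]]] * [T n * [T [F n]]]]
  [U [U [U [T [F n]]] * [T n * [T [F n]]]] * [T [F n]]]
  [U [U [U [U [T [F n]]] * [T [F n]]] * [T [F n]]] * [T [F n]]]
  [U [U [U [T n * [T [F n]]]] * [T [F n]]] * [T [F n]]]
  [U [U [T n * [T n * [T [F n]]]]] * [T [F n]]]
  [U [T n * [T n * [T n * [T [F n]]]]]]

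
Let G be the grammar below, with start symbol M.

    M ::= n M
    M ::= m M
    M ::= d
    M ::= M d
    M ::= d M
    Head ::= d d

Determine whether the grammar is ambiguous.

Ambiguous

Witness: d d

Derivation 1: M ⇒ M d ⇒ d d
Derivation 2: M ⇒ d M ⇒ d d

Two distinct leftmost derivations for the same string.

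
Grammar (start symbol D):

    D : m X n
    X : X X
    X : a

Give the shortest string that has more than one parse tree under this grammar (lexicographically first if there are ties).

m a a a n

length 3: no string has ≥2 trees
length 4: no string has ≥2 trees
length 5: m a a a n has 2 parse trees

Two derivations of m a a a n:
  D ⇒ m X n ⇒ m X X n ⇒ m X X X n ⇒ m a X X n ⇒ m a a X n ⇒ m a a a n
  D ⇒ m X n ⇒ m X X n ⇒ m a X n ⇒ m a X X n ⇒ m a a X n ⇒ m a a a n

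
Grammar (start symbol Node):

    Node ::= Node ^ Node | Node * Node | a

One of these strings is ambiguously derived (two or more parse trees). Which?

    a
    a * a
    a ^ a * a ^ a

a ^ a * a ^ a

a: 1 tree
a * a: 1 tree
a ^ a * a ^ a: 5 trees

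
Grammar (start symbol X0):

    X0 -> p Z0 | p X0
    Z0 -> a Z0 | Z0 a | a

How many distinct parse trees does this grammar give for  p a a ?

2

Parse trees for p a a:
  [X0 p [Z0 a [Z0 a]]]
  [X0 p [Z0 [Z0 a] a]]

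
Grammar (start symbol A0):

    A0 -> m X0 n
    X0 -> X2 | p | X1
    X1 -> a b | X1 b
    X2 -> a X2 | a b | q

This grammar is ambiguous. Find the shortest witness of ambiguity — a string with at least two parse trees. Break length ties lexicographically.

m a b n

length 3: no string has ≥2 trees
length 4: m a b n has 2 parse trees

Two derivations of m a b n:
  A0 ⇒ m X0 n ⇒ m X2 n ⇒ m a b n
  A0 ⇒ m X0 n ⇒ m X1 n ⇒ m a b n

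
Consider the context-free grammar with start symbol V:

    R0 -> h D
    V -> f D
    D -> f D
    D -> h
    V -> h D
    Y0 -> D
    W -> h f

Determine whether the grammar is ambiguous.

Unambiguous

(R0, Y0, W are unreachable from V, so their rules don't affect L(V).) Each reachable nonterminal has at most one production per leading terminal, and all productions are right-linear; the derivation is determined token-by-token.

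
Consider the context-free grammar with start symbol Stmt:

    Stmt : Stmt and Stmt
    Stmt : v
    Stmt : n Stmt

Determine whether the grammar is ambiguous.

Ambiguous

Witness: n v and v

Derivation 1: Stmt ⇒ Stmt and Stmt ⇒ n Stmt and Stmt ⇒ n v and Stmt ⇒ n v and v
Derivation 2: Stmt ⇒ n Stmt ⇒ n Stmt and Stmt ⇒ n v and Stmt ⇒ n v and v

Two distinct leftmost derivations for the same string.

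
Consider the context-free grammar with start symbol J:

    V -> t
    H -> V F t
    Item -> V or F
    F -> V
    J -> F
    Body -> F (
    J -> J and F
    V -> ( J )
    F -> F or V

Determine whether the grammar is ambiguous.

Only J, F, V are reachable from J; ignoring the rest: J → J and F | F  ;  F → F or V | V  — a left-associative chain with V at the bottom. Each string factors uniquely by precedence.

Unambiguous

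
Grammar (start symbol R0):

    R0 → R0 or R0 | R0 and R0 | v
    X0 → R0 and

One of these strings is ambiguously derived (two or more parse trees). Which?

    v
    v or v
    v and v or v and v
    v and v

v: 1 tree
v or v: 1 tree
v and v or v and v: 5 trees
v and v: 1 tree

v and v or v and v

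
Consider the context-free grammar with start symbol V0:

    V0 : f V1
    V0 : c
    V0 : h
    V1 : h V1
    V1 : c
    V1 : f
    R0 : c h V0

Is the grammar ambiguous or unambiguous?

Only V0, V1 are reachable from V0; ignoring the rest: The reachable rules are right-linear with at most one rule per (nonterminal, next-terminal) pair. Each input token forces the next rule, so parsing is deterministic.

Unambiguous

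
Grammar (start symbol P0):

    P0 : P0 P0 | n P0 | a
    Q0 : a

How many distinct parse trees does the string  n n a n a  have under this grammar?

3

Parse trees for n n a n a:
  [P0 [P0 n [P0 n [P0 a]]] [P0 n [P0 a]]]
  [P0 n [P0 [P0 n [P0 a]] [P0 n [P0 a]]]]
  [P0 n [P0 n [P0 [P0 a] [P0 n [P0 a]]]]]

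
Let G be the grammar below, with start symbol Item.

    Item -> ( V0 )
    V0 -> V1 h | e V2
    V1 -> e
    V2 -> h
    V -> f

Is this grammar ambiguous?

Ambiguous

Witness: ( e h )

Derivation 1: Item ⇒ ( V0 ) ⇒ ( V1 h ) ⇒ ( e h )
Derivation 2: Item ⇒ ( V0 ) ⇒ ( e V2 ) ⇒ ( e h )

Two distinct leftmost derivations for the same string.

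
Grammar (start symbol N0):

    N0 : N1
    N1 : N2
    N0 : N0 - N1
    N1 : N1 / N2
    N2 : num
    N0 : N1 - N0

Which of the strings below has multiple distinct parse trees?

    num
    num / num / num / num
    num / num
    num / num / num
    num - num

num - num

num: 1 tree
num / num / num / num: 1 tree
num / num: 1 tree
num / num / num: 1 tree
num - num: 2 trees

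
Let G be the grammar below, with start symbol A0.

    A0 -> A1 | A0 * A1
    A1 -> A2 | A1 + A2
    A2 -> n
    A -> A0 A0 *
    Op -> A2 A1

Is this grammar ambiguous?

Unambiguous

(A, Op are unreachable from A0, so their rules don't affect L(A0).) The grammar is stratified — A0 handles '*' (left-recursive), A1 handles '+', A2 atoms. Each operator has a fixed associativity and precedence level, so every string has one parse.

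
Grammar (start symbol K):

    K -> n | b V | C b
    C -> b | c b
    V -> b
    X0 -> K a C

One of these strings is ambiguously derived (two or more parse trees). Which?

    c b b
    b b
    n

c b b: 1 tree
b b: 2 trees
n: 1 tree

b b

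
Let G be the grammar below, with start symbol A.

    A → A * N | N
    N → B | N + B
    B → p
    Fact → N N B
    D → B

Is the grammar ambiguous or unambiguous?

Only A, N, B are reachable from A; ignoring the rest: The grammar is stratified — A handles '*' (left-recursive), N handles '+', B atoms. Each operator has a fixed associativity and precedence level, so every string has one parse.

Unambiguous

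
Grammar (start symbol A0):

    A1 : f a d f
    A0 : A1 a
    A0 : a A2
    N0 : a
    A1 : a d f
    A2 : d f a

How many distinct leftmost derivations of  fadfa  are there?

1

Parse trees for fadfa:
  [A0 [A1 f a d f] a]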